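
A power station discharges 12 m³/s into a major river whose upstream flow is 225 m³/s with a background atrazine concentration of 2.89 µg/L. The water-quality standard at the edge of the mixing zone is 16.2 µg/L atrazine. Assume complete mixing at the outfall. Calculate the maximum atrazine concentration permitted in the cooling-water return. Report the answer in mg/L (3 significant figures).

0.266 mg/L

2.89 µg/L = 0.00289 mg/L.
16.2 µg/L = 0.0162 mg/L.
Mass balance: 0.0162·237 = 12·Cₑ + 225·0.00289.
Cₑ = (3.839 − 0.6502) / 12 = 0.2658 mg/L.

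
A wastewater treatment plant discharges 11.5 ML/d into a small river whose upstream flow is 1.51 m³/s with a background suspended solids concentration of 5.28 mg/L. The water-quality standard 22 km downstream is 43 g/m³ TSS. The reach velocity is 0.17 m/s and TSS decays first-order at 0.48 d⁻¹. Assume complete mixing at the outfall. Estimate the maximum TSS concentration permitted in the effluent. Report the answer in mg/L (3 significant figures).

1030 mg/L

11.5 ML/d = 0.1331 m³/s.
Travel time to the compliance point: t = 2.2e+04/0.17 = 1.294e+05 s = 1.498 d; decay factor exp(−0.48·1.498) = 0.4873.
So the concentration just after mixing may be at most 43/0.4873 = 88.25 mg/L.
Mass balance: 88.25·1.643 = 0.1331·Cₑ + 1.51·5.28.
Cₑ = (145 − 7.973) / 0.1331 = 1029 mg/L.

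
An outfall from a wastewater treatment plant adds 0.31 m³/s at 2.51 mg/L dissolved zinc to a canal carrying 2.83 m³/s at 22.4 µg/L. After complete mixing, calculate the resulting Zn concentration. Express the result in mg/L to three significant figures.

0.268 mg/L

22.4 µg/L = 0.0224 mg/L.
Flow-weighted mixing gives C = (0.31·2.51 + 2.83·0.0224) / (0.31 + 2.83) = 0.8415/3.14 = 0.268 mg/L.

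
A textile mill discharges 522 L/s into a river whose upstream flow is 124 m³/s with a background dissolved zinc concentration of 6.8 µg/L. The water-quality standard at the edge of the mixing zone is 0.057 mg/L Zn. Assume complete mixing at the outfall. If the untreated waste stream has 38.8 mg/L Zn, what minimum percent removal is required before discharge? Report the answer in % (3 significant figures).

69.1 %

522 L/s = 0.522 m³/s.
6.8 µg/L = 0.0068 mg/L.
Mass balance: 0.057·124.5 = 0.522·Cₑ + 124·0.0068.
Cₑ = (7.098 − 0.8432) / 0.522 = 11.98 mg/L.
Required removal = 1 − 11.98/38.8 = 69.12 %.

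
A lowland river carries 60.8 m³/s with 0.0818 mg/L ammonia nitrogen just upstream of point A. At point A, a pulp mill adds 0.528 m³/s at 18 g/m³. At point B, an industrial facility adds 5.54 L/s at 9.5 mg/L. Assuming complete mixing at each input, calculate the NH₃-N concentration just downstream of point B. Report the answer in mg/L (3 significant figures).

After input A: C = (60.8·0.0818 + 0.528·18) / 61.33 = 0.2361 mg/L.
5.54 L/s = 0.00554 m³/s.
After input B: C = (61.33·0.2361 + 0.00554·9.5) / 61.33 = 0.2369 mg/L.

0.237 mg/L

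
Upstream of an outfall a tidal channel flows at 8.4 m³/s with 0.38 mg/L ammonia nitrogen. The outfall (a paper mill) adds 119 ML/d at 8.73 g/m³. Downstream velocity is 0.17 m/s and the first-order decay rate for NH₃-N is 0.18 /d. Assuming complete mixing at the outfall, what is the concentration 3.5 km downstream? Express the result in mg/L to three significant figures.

119 ML/d = 1.377 m³/s.
After complete mixing, C₀ = (1.377·8.73 + 8.4·0.38) / 9.777 = 1.556 mg/L.
Travel time t = 3500 m / 0.17 m/s = 2.059e+04 s = 0.2383 d.
C = 1.556·exp(−0.18·0.2383) = 1.556·0.958 = 1.491 mg/L.

1.49 mg/L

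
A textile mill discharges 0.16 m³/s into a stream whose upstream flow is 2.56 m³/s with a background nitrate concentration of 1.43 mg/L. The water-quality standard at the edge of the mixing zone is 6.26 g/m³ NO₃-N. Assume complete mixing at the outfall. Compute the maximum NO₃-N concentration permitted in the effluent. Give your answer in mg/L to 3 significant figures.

83.5 mg/L

Mass balance: 6.26·2.72 = 0.16·Cₑ + 2.56·1.43.
Cₑ = (17.03 − 3.661) / 0.16 = 83.54 mg/L.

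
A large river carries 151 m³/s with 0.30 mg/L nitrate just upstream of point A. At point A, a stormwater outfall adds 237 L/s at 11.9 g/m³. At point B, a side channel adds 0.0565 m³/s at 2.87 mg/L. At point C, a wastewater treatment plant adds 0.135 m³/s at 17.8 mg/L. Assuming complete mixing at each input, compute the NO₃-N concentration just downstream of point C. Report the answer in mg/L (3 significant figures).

0.335 mg/L

237 L/s = 0.237 m³/s.
After input A: C = (151·0.3 + 0.237·11.9) / 151.2 = 0.3182 mg/L.
After input B: C = (151.2·0.3182 + 0.0565·2.87) / 151.3 = 0.3191 mg/L.
After input C: C = (151.3·0.3191 + 0.135·17.8) / 151.4 = 0.3347 mg/L.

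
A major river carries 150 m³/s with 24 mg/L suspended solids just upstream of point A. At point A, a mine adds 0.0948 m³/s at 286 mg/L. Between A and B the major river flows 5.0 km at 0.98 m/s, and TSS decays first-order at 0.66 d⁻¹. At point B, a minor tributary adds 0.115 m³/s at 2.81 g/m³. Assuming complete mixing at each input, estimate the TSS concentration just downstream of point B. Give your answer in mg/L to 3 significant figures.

After input A: C = (150·24 + 0.0948·286) / 150.1 = 24.17 mg/L.
Over the 5.0 km reach to input B (t = 5102 s = 0.05905 d), decay gives C = 24.17·exp(−0.66·0.05905) = 23.24 mg/L.
After input B: C = (150.1·23.24 + 0.115·2.81) / 150.2 = 23.23 mg/L.

23.2 mg/L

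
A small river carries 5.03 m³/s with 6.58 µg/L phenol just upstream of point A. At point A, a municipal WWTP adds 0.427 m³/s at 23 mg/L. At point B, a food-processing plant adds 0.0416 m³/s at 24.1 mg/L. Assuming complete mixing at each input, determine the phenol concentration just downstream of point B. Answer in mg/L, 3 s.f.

1.97 mg/L

6.58 µg/L = 0.00658 mg/L.
After input A: C = (5.03·0.00658 + 0.427·23) / 5.457 = 1.806 mg/L.
After input B: C = (5.457·1.806 + 0.0416·24.1) / 5.499 = 1.974 mg/L.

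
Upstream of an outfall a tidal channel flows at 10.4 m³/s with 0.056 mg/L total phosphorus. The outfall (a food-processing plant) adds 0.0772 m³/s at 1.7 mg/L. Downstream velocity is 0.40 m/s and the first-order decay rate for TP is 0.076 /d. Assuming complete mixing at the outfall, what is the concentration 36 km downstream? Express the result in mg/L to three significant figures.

After complete mixing, C₀ = (0.0772·1.7 + 10.4·0.056) / 10.48 = 0.06811 mg/L.
Travel time t = 3.6e+04 m / 0.40 m/s = 9e+04 s = 1.042 d.
C = 0.06811·exp(−0.076·1.042) = 0.06811·0.9239 = 0.06293 mg/L.

0.0629 mg/L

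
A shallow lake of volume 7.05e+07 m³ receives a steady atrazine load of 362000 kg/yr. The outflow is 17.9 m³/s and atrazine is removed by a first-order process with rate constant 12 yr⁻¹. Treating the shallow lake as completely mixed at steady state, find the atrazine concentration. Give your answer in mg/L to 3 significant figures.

0.257 mg/L

Outflow Q = 17.9 m³/s × 3.156e+07 s/yr = 5.649e+08 m³/yr.
Steady-state CSTR mass balance: W = Q·C + k·V·C, so C = W/(Q + kV).
Q + kV = 5.649e+08 + 12·7.05e+07 = 1.411e+09 m³/yr.
C = 362000/1.411e+09 = 0.0002566 kg/m³ = 0.2566 mg/L.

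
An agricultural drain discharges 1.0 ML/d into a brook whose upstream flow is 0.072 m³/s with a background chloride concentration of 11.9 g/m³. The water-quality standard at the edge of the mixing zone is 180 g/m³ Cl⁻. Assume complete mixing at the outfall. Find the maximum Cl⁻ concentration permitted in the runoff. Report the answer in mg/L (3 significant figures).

1230 mg/L

1.0 ML/d = 0.01157 m³/s.
Mass balance: 180·0.08357 = 0.01157·Cₑ + 0.072·11.9.
Cₑ = (15.04 − 0.8568) / 0.01157 = 1226 mg/L.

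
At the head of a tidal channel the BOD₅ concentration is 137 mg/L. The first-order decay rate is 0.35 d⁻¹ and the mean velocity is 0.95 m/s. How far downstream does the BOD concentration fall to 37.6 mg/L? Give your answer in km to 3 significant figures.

From C = C₀·e^(−kt), t = ln(C₀/C)/k = ln(137/37.6)/0.35 = 1.293/0.35 = 3.694 d.
Distance = v·t = 0.95 m/s × 3.192e+05 s = 3.032e+05 m = 303.2 km.

303 km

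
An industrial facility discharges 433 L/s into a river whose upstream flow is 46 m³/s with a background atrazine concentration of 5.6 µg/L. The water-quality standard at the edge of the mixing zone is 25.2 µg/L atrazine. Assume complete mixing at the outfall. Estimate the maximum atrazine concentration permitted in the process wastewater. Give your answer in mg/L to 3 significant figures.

433 L/s = 0.433 m³/s.
5.6 µg/L = 0.0056 mg/L.
25.2 µg/L = 0.0252 mg/L.
Mass balance: 0.0252·46.43 = 0.433·Cₑ + 46·0.0056.
Cₑ = (1.17 − 0.2576) / 0.433 = 2.107 mg/L.

2.11 mg/L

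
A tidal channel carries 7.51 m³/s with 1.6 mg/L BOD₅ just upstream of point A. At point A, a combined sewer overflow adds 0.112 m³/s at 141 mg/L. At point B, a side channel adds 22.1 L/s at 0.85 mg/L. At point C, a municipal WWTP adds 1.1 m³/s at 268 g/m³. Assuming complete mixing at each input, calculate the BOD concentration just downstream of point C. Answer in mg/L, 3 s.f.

36.9 mg/L

After input A: C = (7.51·1.6 + 0.112·141) / 7.622 = 3.648 mg/L.
22.1 L/s = 0.0221 m³/s.
After input B: C = (7.622·3.648 + 0.0221·0.85) / 7.644 = 3.64 mg/L.
After input C: C = (7.644·3.64 + 1.1·268) / 8.744 = 36.9 mg/L.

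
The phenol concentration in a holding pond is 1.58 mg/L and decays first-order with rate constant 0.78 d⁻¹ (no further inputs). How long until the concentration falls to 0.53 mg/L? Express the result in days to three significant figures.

t = ln(C₀/C)/k = ln(1.58/0.53)/0.78 = 1.092/0.78 = 1.4 d.

1.40 d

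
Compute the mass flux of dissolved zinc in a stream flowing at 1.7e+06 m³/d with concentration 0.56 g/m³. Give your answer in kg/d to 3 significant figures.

952 kg/d

1.7e+06 m³/d = 19.68 m³/s.
Mass flux = Q·C = 19.68 m³/s × 0.56 g/m³ = 11.02 g/s.
= 11.02 g/s × 86.4 = 952 kg/d.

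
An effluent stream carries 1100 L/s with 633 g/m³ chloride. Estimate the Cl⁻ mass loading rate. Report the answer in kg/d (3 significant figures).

1100 L/s = 1.1 m³/s.
Mass flux = Q·C = 1.1 m³/s × 633 g/m³ = 696.3 g/s.
= 696.3 g/s × 86.4 = 6.016e+04 kg/d.

60200 kg/d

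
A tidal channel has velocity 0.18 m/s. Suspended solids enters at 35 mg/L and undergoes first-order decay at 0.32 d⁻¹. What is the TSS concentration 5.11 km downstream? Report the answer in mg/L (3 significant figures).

Travel time t = 5.11 km / 0.18 m/s = 5110/0.18 = 2.839e+04 s = 0.3286 d.
First-order decay: C = 35·exp(−0.32·0.3286) = 35·0.9002 = 31.51 mg/L.

31.5 mg/L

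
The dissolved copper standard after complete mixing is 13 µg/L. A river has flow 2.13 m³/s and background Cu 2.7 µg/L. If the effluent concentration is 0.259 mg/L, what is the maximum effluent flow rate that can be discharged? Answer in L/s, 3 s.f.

89.2 L/s

2.7 µg/L = 0.0027 mg/L.
13 µg/L = 0.013 mg/L.
Mass balance at complete mixing: C_std·(Q_w + Q_r) = Q_w·C_e + Q_r·C_b.
Rearranging, Q_w = Q_r·(C_std − C_b)/(C_e − C_std) = 2.13·(0.013 − 0.0027) / (0.259 − 0.013) = 0.08918 m³/s.
= 89.18 L/s.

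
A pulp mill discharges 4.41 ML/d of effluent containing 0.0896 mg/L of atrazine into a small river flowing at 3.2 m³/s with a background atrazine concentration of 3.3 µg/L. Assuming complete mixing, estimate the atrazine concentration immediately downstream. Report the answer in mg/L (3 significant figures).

0.00465 mg/L

4.41 ML/d = 0.05104 m³/s.
3.3 µg/L = 0.0033 mg/L.
Conservation of mass across the mixing zone: C = (0.05104·0.0896 + 3.2·0.0033) / (0.05104 + 3.2) = 0.01513/3.251 = 0.004655 mg/L.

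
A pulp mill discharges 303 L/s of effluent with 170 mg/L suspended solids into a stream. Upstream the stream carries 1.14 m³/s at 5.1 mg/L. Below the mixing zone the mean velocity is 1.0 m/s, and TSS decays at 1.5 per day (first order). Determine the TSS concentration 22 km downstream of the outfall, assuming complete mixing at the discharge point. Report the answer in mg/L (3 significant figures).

27.1 mg/L

303 L/s = 0.303 m³/s.
After complete mixing, C₀ = (0.303·170 + 1.14·5.1) / 1.443 = 39.73 mg/L.
Travel time t = 2.2e+04 m / 1.0 m/s = 2.2e+04 s = 0.2546 d.
C = 39.73·exp(−1.5·0.2546) = 39.73·0.6825 = 27.11 mg/L.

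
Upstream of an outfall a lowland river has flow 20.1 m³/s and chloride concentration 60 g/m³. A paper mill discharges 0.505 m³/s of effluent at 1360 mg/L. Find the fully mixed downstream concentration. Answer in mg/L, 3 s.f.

Conservation of mass across the mixing zone: C = (0.505·1360 + 20.1·60) / (0.505 + 20.1) = 1893/20.61 = 91.86 mg/L.

91.9 mg/L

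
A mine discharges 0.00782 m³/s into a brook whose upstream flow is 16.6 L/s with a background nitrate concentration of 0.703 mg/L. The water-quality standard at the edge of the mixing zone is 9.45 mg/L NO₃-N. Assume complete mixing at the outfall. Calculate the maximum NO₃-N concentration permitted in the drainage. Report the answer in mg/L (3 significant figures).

28.0 mg/L

16.6 L/s = 0.0166 m³/s.
Mass balance: 9.45·0.02442 = 0.00782·Cₑ + 0.0166·0.703.
Cₑ = (0.2308 − 0.01167) / 0.00782 = 28.02 mg/L.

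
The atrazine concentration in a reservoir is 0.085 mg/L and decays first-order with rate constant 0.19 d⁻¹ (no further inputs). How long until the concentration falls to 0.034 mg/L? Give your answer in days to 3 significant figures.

4.82 d

t = ln(C₀/C)/k = ln(0.085/0.034)/0.19 = 0.9163/0.19 = 4.823 d.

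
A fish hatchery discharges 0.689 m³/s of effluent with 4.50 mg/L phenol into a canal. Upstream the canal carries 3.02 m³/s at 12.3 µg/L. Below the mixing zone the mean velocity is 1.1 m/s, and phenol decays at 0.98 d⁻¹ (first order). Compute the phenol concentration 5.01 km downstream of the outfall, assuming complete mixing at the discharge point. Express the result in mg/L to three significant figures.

12.3 µg/L = 0.0123 mg/L.
After complete mixing, C₀ = (0.689·4.5 + 3.02·0.0123) / 3.709 = 0.846 mg/L.
Travel time t = 5010 m / 1.1 m/s = 4555 s = 0.05271 d.
C = 0.846·exp(−0.98·0.05271) = 0.846·0.9497 = 0.8034 mg/L.

0.803 mg/L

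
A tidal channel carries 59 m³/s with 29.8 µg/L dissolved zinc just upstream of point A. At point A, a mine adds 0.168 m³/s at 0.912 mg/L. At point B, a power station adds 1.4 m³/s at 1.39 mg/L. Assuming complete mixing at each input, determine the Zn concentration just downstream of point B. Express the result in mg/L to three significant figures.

29.8 µg/L = 0.0298 mg/L.
After input A: C = (59·0.0298 + 0.168·0.912) / 59.17 = 0.0323 mg/L.
After input B: C = (59.17·0.0323 + 1.4·1.39) / 60.57 = 0.06369 mg/L.

0.0637 mg/L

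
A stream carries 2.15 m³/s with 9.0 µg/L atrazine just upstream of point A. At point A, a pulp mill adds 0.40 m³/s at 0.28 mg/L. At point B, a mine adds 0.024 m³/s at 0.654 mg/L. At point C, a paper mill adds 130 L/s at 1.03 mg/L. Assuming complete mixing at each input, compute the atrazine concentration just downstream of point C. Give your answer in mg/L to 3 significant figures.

9.0 µg/L = 0.009 mg/L.
After input A: C = (2.15·0.009 + 0.4·0.28) / 2.55 = 0.05151 mg/L.
After input B: C = (2.55·0.05151 + 0.024·0.654) / 2.574 = 0.05713 mg/L.
130 L/s = 0.13 m³/s.
After input C: C = (2.574·0.05713 + 0.13·1.03) / 2.704 = 0.1039 mg/L.

0.104 mg/L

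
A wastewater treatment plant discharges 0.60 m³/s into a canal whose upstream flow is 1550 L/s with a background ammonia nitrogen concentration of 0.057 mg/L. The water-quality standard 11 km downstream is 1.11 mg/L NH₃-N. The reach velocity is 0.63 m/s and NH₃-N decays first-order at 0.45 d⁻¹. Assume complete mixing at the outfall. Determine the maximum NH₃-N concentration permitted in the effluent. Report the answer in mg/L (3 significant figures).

1550 L/s = 1.55 m³/s.
Travel time to the compliance point: t = 1.1e+04/0.63 = 1.746e+04 s = 0.2021 d; decay factor exp(−0.45·0.2021) = 0.9131.
So the concentration just after mixing may be at most 1.11/0.9131 = 1.216 mg/L.
Mass balance: 1.216·2.15 = 0.6·Cₑ + 1.55·0.057.
Cₑ = (2.614 − 0.08835) / 0.6 = 4.209 mg/L.

4.21 mg/L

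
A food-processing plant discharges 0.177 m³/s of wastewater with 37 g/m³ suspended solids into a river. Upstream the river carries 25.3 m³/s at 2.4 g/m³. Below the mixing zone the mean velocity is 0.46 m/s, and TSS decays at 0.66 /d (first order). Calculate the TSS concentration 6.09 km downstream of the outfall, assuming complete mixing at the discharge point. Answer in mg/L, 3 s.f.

After complete mixing, C₀ = (0.177·37 + 25.3·2.4) / 25.48 = 2.64 mg/L.
Travel time t = 6090 m / 0.46 m/s = 1.324e+04 s = 0.1532 d.
C = 2.64·exp(−0.66·0.1532) = 2.64·0.9038 = 2.386 mg/L.

2.39 mg/L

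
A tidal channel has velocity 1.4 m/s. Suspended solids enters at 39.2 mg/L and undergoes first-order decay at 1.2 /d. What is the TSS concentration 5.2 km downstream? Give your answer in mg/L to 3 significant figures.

Travel time t = 5.2 km / 1.4 m/s = 5200/1.4 = 3714 s = 0.04299 d.
First-order decay: C = 39.2·exp(−1.2·0.04299) = 39.2·0.9497 = 37.23 mg/L.

37.2 mg/L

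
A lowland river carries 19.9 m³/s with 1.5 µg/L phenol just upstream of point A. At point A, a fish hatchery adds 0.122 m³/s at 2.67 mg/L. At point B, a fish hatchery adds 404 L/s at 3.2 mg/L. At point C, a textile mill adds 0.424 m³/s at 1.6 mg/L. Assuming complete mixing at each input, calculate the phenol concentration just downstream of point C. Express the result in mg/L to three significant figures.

0.112 mg/L

1.5 µg/L = 0.0015 mg/L.
After input A: C = (19.9·0.0015 + 0.122·2.67) / 20.02 = 0.01776 mg/L.
404 L/s = 0.404 m³/s.
After input B: C = (20.02·0.01776 + 0.404·3.2) / 20.43 = 0.0807 mg/L.
After input C: C = (20.43·0.0807 + 0.424·1.6) / 20.85 = 0.1116 mg/L.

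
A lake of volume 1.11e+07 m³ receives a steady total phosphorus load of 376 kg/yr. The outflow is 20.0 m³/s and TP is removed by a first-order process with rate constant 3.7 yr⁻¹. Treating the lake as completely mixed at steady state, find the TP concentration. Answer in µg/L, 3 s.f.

Outflow Q = 20.0 m³/s × 3.156e+07 s/yr = 6.312e+08 m³/yr.
Steady-state CSTR mass balance: W = Q·C + k·V·C, so C = W/(Q + kV).
Q + kV = 6.312e+08 + 3.7·1.11e+07 = 6.722e+08 m³/yr.
C = 376/6.722e+08 = 5.593e-07 kg/m³ = 0.0005593 mg/L = 0.5593 µg/L.

0.559 µg/L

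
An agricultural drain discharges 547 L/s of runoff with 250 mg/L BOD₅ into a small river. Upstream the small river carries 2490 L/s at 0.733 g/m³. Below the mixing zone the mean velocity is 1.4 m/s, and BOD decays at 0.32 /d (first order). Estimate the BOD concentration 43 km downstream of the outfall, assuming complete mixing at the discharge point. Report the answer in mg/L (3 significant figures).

40.7 mg/L

547 L/s = 0.547 m³/s.
2490 L/s = 2.49 m³/s.
After complete mixing, C₀ = (0.547·250 + 2.49·0.733) / 3.037 = 45.63 mg/L.
Travel time t = 4.3e+04 m / 1.4 m/s = 3.071e+04 s = 0.3555 d.
C = 45.63·exp(−0.32·0.3555) = 45.63·0.8925 = 40.72 mg/L.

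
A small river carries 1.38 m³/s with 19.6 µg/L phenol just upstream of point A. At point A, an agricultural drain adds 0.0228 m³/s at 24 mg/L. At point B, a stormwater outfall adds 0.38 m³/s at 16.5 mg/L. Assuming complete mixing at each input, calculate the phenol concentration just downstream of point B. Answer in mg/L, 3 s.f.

19.6 µg/L = 0.0196 mg/L.
After input A: C = (1.38·0.0196 + 0.0228·24) / 1.403 = 0.4094 mg/L.
After input B: C = (1.403·0.4094 + 0.38·16.5) / 1.783 = 3.839 mg/L.

3.84 mg/L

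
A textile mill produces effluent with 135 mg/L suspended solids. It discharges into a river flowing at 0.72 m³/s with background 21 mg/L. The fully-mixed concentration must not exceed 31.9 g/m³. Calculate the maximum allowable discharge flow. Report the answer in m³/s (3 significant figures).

0.0761 m³/s

Mass balance at complete mixing: C_std·(Q_w + Q_r) = Q_w·C_e + Q_r·C_b.
Rearranging, Q_w = Q_r·(C_std − C_b)/(C_e − C_std) = 0.72·(31.9 − 21) / (135 − 31.9) = 0.07612 m³/s.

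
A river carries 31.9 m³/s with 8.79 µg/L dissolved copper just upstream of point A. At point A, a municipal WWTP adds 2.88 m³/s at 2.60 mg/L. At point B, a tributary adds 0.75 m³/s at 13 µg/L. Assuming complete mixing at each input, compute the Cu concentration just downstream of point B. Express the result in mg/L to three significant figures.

0.219 mg/L

8.79 µg/L = 0.00879 mg/L.
After input A: C = (31.9·0.00879 + 2.88·2.6) / 34.78 = 0.2234 mg/L.
13 µg/L = 0.013 mg/L.
After input B: C = (34.78·0.2234 + 0.75·0.013) / 35.53 = 0.2189 mg/L.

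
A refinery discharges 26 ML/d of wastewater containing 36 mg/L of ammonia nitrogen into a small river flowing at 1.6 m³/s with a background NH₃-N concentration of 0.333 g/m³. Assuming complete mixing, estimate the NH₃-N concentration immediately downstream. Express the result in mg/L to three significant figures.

5.98 mg/L

26 ML/d = 0.3009 m³/s.
By mass balance at complete mixing, C = (0.3009·36 + 1.6·0.333) / (0.3009 + 1.6) = 11.37/1.901 = 5.979 mg/L.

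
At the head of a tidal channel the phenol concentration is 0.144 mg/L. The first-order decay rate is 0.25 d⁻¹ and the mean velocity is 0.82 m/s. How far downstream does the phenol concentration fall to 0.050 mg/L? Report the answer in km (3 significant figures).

300 km

From C = C₀·e^(−kt), t = ln(C₀/C)/k = ln(0.144/0.050)/0.25 = 1.058/0.25 = 4.231 d.
Distance = v·t = 0.82 m/s × 3.656e+05 s = 2.998e+05 m = 299.8 km.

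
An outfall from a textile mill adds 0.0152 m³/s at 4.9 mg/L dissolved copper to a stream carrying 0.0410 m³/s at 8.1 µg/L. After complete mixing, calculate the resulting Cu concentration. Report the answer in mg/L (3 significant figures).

8.1 µg/L = 0.0081 mg/L.
Conservation of mass across the mixing zone: C = (0.0152·4.9 + 0.041·0.0081) / (0.0152 + 0.041) = 0.07481/0.0562 = 1.331 mg/L.

1.33 mg/L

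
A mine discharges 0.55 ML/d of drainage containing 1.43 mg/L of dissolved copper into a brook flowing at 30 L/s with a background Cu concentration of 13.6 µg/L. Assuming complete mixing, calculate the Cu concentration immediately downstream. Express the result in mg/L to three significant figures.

0.55 ML/d = 0.006366 m³/s.
30 L/s = 0.03 m³/s.
13.6 µg/L = 0.0136 mg/L.
Conservation of mass across the mixing zone: C = (0.006366·1.43 + 0.03·0.0136) / (0.006366 + 0.03) = 0.009511/0.03637 = 0.2615 mg/L.

0.262 mg/L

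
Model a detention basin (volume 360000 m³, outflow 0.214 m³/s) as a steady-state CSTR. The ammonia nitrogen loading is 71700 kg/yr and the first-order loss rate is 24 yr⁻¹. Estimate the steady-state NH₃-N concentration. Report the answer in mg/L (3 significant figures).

4.66 mg/L

Outflow Q = 0.214 m³/s × 3.156e+07 s/yr = 6.753e+06 m³/yr.
Steady-state CSTR mass balance: W = Q·C + k·V·C, so C = W/(Q + kV).
Q + kV = 6.753e+06 + 24·360000 = 1.539e+07 m³/yr.
C = 71700/1.539e+07 = 0.004658 kg/m³ = 4.658 mg/L.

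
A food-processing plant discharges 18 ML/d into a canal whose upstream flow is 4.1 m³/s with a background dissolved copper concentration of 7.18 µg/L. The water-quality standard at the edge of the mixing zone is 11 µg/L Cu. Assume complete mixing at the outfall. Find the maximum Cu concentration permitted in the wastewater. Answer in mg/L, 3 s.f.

18 ML/d = 0.2083 m³/s.
7.18 µg/L = 0.00718 mg/L.
11 µg/L = 0.011 mg/L.
Mass balance: 0.011·4.308 = 0.2083·Cₑ + 4.1·0.00718.
Cₑ = (0.04739 − 0.02944) / 0.2083 = 0.08618 mg/L.

0.0862 mg/L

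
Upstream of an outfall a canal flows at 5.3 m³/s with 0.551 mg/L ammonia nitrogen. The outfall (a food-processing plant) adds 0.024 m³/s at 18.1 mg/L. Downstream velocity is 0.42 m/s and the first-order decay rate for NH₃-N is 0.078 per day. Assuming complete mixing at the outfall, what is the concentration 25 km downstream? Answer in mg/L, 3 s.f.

After complete mixing, C₀ = (0.024·18.1 + 5.3·0.551) / 5.324 = 0.6301 mg/L.
Travel time t = 2.5e+04 m / 0.42 m/s = 5.952e+04 s = 0.6889 d.
C = 0.6301·exp(−0.078·0.6889) = 0.6301·0.9477 = 0.5971 mg/L.

0.597 mg/L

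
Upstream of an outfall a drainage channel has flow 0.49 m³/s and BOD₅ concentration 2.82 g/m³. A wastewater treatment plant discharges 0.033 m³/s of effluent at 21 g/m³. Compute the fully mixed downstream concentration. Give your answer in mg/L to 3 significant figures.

3.97 mg/L

Conservation of mass across the mixing zone: C = (0.033·21 + 0.49·2.82) / (0.033 + 0.49) = 2.075/0.523 = 3.967 mg/L.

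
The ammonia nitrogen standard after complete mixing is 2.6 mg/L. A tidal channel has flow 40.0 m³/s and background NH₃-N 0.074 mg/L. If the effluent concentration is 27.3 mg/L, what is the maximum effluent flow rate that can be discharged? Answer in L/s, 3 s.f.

Mass balance at complete mixing: C_std·(Q_w + Q_r) = Q_w·C_e + Q_r·C_b.
Rearranging, Q_w = Q_r·(C_std − C_b)/(C_e − C_std) = 40.0·(2.6 − 0.074) / (27.3 − 2.6) = 4.091 m³/s.
= 4091 L/s.

4090 L/s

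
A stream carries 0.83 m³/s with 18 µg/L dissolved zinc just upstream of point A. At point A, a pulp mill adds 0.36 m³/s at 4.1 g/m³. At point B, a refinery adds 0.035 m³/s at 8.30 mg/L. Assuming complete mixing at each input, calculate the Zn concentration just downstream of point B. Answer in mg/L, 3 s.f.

18 µg/L = 0.018 mg/L.
After input A: C = (0.83·0.018 + 0.36·4.1) / 1.19 = 1.253 mg/L.
After input B: C = (1.19·1.253 + 0.035·8.3) / 1.225 = 1.454 mg/L.

1.45 mg/L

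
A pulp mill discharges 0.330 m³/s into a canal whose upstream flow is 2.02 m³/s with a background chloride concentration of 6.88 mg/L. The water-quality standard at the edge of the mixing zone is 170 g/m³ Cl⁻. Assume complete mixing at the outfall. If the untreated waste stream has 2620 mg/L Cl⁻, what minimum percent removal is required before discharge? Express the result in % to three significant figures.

Mass balance: 170·2.35 = 0.33·Cₑ + 2.02·6.88.
Cₑ = (399.5 − 13.9) / 0.33 = 1168 mg/L.
Required removal = 1 − 1168/2620 = 55.4 %.

55.4 %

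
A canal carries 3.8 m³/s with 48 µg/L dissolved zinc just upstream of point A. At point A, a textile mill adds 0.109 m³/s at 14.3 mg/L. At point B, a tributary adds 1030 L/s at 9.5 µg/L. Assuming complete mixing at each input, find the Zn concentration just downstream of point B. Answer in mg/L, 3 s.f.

48 µg/L = 0.048 mg/L.
After input A: C = (3.8·0.048 + 0.109·14.3) / 3.909 = 0.4454 mg/L.
1030 L/s = 1.03 m³/s.
9.5 µg/L = 0.0095 mg/L.
After input B: C = (3.909·0.4454 + 1.03·0.0095) / 4.939 = 0.3545 mg/L.

0.355 mg/L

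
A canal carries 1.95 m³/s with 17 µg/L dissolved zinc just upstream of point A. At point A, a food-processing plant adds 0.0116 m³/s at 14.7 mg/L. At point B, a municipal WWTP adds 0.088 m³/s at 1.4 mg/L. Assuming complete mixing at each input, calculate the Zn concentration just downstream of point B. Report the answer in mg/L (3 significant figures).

0.159 mg/L

17 µg/L = 0.017 mg/L.
After input A: C = (1.95·0.017 + 0.0116·14.7) / 1.962 = 0.1038 mg/L.
After input B: C = (1.962·0.1038 + 0.088·1.4) / 2.05 = 0.1595 mg/L.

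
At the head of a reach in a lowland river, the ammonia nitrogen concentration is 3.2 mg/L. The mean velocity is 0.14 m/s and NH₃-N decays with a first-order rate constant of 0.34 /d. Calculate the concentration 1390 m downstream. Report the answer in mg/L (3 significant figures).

3.08 mg/L

Travel time t = 1390 m / 0.14 m/s = 1390/0.14 = 9929 s = 0.1149 d.
First-order decay: C = 3.2·exp(−0.34·0.1149) = 3.2·0.9617 = 3.077 mg/L.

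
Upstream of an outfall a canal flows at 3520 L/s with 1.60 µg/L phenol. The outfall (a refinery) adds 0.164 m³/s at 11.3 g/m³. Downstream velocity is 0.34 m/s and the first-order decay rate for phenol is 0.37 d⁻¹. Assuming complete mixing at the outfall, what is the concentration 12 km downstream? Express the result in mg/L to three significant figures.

0.434 mg/L

3520 L/s = 3.52 m³/s.
1.60 µg/L = 0.0016 mg/L.
After complete mixing, C₀ = (0.164·11.3 + 3.52·0.0016) / 3.684 = 0.5046 mg/L.
Travel time t = 1.2e+04 m / 0.34 m/s = 3.529e+04 s = 0.4085 d.
C = 0.5046·exp(−0.37·0.4085) = 0.5046·0.8597 = 0.4338 mg/L.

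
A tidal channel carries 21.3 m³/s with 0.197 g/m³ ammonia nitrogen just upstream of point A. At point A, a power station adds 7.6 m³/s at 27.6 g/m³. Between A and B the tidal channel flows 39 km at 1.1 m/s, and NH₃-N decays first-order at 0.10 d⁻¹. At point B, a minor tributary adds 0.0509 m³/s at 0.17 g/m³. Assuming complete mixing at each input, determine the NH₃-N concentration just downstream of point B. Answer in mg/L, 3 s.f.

After input A: C = (21.3·0.197 + 7.6·27.6) / 28.9 = 7.403 mg/L.
Over the 39 km reach to input B (t = 3.545e+04 s = 0.4104 d), decay gives C = 7.403·exp(−0.10·0.4104) = 7.106 mg/L.
After input B: C = (28.9·7.106 + 0.0509·0.17) / 28.95 = 7.093 mg/L.

7.09 mg/L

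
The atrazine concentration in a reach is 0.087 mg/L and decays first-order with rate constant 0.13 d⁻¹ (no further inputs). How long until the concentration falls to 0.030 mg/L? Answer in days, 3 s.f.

8.19 d

t = ln(C₀/C)/k = ln(0.087/0.030)/0.13 = 1.065/0.13 = 8.19 d.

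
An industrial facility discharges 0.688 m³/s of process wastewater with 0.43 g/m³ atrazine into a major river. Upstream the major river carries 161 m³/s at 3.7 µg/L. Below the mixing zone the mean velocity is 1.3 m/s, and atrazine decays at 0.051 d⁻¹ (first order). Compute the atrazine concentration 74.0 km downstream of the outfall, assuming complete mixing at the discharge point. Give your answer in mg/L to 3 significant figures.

0.00533 mg/L

3.7 µg/L = 0.0037 mg/L.
After complete mixing, C₀ = (0.688·0.43 + 161·0.0037) / 161.7 = 0.005514 mg/L.
Travel time t = 7.4e+04 m / 1.3 m/s = 5.692e+04 s = 0.6588 d.
C = 0.005514·exp(−0.051·0.6588) = 0.005514·0.967 = 0.005332 mg/L.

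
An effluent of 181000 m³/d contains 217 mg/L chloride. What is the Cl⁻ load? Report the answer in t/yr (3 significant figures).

181000 m³/d = 2.095 m³/s.
Mass flux = Q·C = 2.095 m³/s × 217 g/m³ = 454.6 g/s.
= 454.6 g/s × 31.56 = 1.435e+04 t/yr.

14300 t/yr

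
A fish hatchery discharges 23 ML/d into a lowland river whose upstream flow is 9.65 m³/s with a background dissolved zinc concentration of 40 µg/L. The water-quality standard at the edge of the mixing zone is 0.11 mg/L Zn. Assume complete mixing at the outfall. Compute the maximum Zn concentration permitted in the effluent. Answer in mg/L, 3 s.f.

2.65 mg/L

23 ML/d = 0.2662 m³/s.
40 µg/L = 0.04 mg/L.
Mass balance: 0.11·9.916 = 0.2662·Cₑ + 9.65·0.04.
Cₑ = (1.091 − 0.386) / 0.2662 = 2.648 mg/L.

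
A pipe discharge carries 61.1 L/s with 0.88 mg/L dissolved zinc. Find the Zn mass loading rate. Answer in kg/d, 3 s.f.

61.1 L/s = 0.0611 m³/s.
Mass flux = Q·C = 0.0611 m³/s × 0.88 g/m³ = 0.05377 g/s.
= 0.05377 g/s × 86.4 = 4.646 kg/d.

4.65 kg/d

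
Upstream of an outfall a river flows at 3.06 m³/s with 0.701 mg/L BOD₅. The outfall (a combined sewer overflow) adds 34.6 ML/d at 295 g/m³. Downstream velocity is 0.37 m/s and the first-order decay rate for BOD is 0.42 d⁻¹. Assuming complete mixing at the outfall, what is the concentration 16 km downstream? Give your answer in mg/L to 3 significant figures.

34.6 ML/d = 0.4005 m³/s.
After complete mixing, C₀ = (0.4005·295 + 3.06·0.701) / 3.46 = 34.76 mg/L.
Travel time t = 1.6e+04 m / 0.37 m/s = 4.324e+04 s = 0.5005 d.
C = 34.76·exp(−0.42·0.5005) = 34.76·0.8104 = 28.17 mg/L.

28.2 mg/L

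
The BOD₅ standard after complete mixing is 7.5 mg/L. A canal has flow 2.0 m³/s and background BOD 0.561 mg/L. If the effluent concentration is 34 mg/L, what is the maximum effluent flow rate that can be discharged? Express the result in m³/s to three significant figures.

0.524 m³/s

Mass balance at complete mixing: C_std·(Q_w + Q_r) = Q_w·C_e + Q_r·C_b.
Rearranging, Q_w = Q_r·(C_std − C_b)/(C_e − C_std) = 2.0·(7.5 − 0.561) / (34 − 7.5) = 0.5237 m³/s.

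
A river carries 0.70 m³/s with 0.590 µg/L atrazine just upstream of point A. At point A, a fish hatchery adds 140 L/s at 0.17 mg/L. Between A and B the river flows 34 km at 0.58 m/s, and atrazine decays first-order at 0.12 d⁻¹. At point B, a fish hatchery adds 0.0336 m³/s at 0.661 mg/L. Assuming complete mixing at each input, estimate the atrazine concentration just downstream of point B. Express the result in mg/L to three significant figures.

0.590 µg/L = 0.00059 mg/L.
140 L/s = 0.14 m³/s.
After input A: C = (0.7·0.00059 + 0.14·0.17) / 0.84 = 0.02883 mg/L.
Over the 34 km reach to input B (t = 5.862e+04 s = 0.6785 d), decay gives C = 0.02883·exp(−0.12·0.6785) = 0.02657 mg/L.
After input B: C = (0.84·0.02657 + 0.0336·0.661) / 0.8736 = 0.05097 mg/L.

0.0510 mg/L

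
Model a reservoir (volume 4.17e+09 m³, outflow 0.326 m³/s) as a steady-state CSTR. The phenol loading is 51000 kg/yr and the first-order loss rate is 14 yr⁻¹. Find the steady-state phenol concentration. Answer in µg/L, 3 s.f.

Outflow Q = 0.326 m³/s × 3.156e+07 s/yr = 1.029e+07 m³/yr.
Steady-state CSTR mass balance: W = Q·C + k·V·C, so C = W/(Q + kV).
Q + kV = 1.029e+07 + 14·4.17e+09 = 5.839e+10 m³/yr.
C = 51000/5.839e+10 = 8.734e-07 kg/m³ = 0.0008734 mg/L = 0.8734 µg/L.

0.873 µg/L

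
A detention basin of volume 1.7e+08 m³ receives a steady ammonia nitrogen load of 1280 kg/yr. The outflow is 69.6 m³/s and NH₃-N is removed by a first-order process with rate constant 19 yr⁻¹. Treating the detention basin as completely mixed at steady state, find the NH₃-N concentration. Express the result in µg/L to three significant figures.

Outflow Q = 69.6 m³/s × 3.156e+07 s/yr = 2.196e+09 m³/yr.
Steady-state CSTR mass balance: W = Q·C + k·V·C, so C = W/(Q + kV).
Q + kV = 2.196e+09 + 19·1.7e+08 = 5.426e+09 m³/yr.
C = 1280/5.426e+09 = 2.359e-07 kg/m³ = 0.0002359 mg/L = 0.2359 µg/L.

0.236 µg/L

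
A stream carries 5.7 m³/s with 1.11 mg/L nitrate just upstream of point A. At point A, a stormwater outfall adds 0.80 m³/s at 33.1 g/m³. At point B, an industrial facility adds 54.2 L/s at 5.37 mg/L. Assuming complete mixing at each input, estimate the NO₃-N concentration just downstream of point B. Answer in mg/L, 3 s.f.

5.05 mg/L

After input A: C = (5.7·1.11 + 0.8·33.1) / 6.5 = 5.047 mg/L.
54.2 L/s = 0.0542 m³/s.
After input B: C = (6.5·5.047 + 0.0542·5.37) / 6.554 = 5.05 mg/L.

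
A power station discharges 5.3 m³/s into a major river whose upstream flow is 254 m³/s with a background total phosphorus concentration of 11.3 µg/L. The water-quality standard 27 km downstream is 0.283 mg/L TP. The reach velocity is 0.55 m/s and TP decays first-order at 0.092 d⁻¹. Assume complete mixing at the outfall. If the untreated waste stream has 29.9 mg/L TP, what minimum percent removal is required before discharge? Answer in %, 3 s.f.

11.3 µg/L = 0.0113 mg/L.
Travel time to the compliance point: t = 2.7e+04/0.55 = 4.909e+04 s = 0.5682 d; decay factor exp(−0.092·0.5682) = 0.9491.
So the concentration just after mixing may be at most 0.283/0.9491 = 0.2982 mg/L.
Mass balance: 0.2982·259.3 = 5.3·Cₑ + 254·0.0113.
Cₑ = (77.32 − 2.87) / 5.3 = 14.05 mg/L.
Required removal = 1 − 14.05/29.9 = 53.02 %.

53.0 %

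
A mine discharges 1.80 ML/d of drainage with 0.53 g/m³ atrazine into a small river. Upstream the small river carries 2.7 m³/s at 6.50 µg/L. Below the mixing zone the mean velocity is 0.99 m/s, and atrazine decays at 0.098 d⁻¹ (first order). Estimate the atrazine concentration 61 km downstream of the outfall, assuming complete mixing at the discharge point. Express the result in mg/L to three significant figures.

0.00980 mg/L

1.80 ML/d = 0.02083 m³/s.
6.50 µg/L = 0.0065 mg/L.
After complete mixing, C₀ = (0.02083·0.53 + 2.7·0.0065) / 2.721 = 0.01051 mg/L.
Travel time t = 6.1e+04 m / 0.99 m/s = 6.162e+04 s = 0.7132 d.
C = 0.01051·exp(−0.098·0.7132) = 0.01051·0.9325 = 0.009799 mg/L.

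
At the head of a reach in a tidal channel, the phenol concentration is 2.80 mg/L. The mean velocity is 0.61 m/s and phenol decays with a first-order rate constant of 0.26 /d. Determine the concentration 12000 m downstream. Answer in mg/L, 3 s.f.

Travel time t = 12000 m / 0.61 m/s = 1.2e+04/0.61 = 1.967e+04 s = 0.2277 d.
First-order decay: C = 2.80·exp(−0.26·0.2277) = 2.80·0.9425 = 2.639 mg/L.

2.64 mg/L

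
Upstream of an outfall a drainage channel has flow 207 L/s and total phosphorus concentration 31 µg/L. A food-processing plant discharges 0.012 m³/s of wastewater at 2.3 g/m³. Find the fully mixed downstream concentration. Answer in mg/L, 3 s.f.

207 L/s = 0.207 m³/s.
31 µg/L = 0.031 mg/L.
By mass balance at complete mixing, C = (0.012·2.3 + 0.207·0.031) / (0.012 + 0.207) = 0.03402/0.219 = 0.1553 mg/L.

0.155 mg/L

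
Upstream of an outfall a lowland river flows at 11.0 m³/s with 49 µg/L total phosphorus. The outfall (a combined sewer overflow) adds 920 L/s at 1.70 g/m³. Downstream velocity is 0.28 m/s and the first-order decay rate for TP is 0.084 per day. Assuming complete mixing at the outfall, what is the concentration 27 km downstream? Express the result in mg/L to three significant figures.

0.161 mg/L

920 L/s = 0.92 m³/s.
49 µg/L = 0.049 mg/L.
After complete mixing, C₀ = (0.92·1.7 + 11·0.049) / 11.92 = 0.1764 mg/L.
Travel time t = 2.7e+04 m / 0.28 m/s = 9.643e+04 s = 1.116 d.
C = 0.1764·exp(−0.084·1.116) = 0.1764·0.9105 = 0.1606 mg/L.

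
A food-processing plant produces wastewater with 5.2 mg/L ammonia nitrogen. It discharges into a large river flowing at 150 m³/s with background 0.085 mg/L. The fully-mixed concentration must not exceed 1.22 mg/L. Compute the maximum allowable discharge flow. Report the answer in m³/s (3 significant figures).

Mass balance at complete mixing: C_std·(Q_w + Q_r) = Q_w·C_e + Q_r·C_b.
Rearranging, Q_w = Q_r·(C_std − C_b)/(C_e − C_std) = 150·(1.22 − 0.085) / (5.2 − 1.22) = 42.78 m³/s.

42.8 m³/s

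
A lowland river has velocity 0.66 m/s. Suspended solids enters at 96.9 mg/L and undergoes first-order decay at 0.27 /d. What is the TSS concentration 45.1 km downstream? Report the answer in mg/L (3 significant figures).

Travel time t = 45.1 km / 0.66 m/s = 4.51e+04/0.66 = 6.833e+04 s = 0.7909 d.
First-order decay: C = 96.9·exp(−0.27·0.7909) = 96.9·0.8077 = 78.27 mg/L.

78.3 mg/L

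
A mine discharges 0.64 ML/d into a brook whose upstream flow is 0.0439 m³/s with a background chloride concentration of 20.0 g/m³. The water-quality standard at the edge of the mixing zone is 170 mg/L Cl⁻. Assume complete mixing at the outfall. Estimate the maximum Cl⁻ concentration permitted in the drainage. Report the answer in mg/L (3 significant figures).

0.64 ML/d = 0.007407 m³/s.
Mass balance: 170·0.05131 = 0.007407·Cₑ + 0.0439·20.
Cₑ = (8.722 − 0.878) / 0.007407 = 1059 mg/L.

1060 mg/L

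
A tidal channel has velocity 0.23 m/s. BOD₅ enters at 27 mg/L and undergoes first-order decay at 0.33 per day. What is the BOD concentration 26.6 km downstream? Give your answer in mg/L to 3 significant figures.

Travel time t = 26.6 km / 0.23 m/s = 2.66e+04/0.23 = 1.157e+05 s = 1.339 d.
First-order decay: C = 27·exp(−0.33·1.339) = 27·0.6429 = 17.36 mg/L.

17.4 mg/L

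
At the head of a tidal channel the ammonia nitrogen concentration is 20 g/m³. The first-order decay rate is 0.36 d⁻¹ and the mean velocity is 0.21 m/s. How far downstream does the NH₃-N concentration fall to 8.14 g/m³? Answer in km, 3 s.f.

45.3 km

From C = C₀·e^(−kt), t = ln(C₀/C)/k = ln(20/8.14)/0.36 = 0.8989/0.36 = 2.497 d.
Distance = v·t = 0.21 m/s × 2.157e+05 s = 4.531e+04 m = 45.31 km.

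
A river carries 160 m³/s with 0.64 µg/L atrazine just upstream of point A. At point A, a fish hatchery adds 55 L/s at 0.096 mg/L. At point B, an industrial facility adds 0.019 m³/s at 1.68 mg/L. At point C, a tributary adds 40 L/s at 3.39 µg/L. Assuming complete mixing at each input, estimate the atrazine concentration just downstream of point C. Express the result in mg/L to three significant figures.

0.64 µg/L = 0.00064 mg/L.
55 L/s = 0.055 m³/s.
After input A: C = (160·0.00064 + 0.055·0.096) / 160.1 = 0.0006728 mg/L.
After input B: C = (160.1·0.0006728 + 0.019·1.68) / 160.1 = 0.0008721 mg/L.
40 L/s = 0.04 m³/s.
3.39 µg/L = 0.00339 mg/L.
After input C: C = (160.1·0.0008721 + 0.04·0.00339) / 160.1 = 0.0008727 mg/L.

0.000873 mg/L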